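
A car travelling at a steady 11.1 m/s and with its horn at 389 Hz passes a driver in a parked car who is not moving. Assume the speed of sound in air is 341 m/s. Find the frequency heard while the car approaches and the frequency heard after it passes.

402 Hz approaching; 377 Hz receding

Approaching: f₁ = f · v/(v − v_s) = 389 × 341/329.9 ≈ 402 Hz.
Receding: f₂ = f · v/(v + v_s) = 389 × 341/352.1 ≈ 377 Hz.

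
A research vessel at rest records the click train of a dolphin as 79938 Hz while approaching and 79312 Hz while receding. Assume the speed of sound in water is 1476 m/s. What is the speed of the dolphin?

5.8 m/s

f₁/f₂ = (v + v_s)/(v − v_s), so v_s = v · (f₁ − f₂)/(f₁ + f₂).
v_s = 1476 × (79938 − 79312)/(79938 + 79312) = 1476 × 626/159250 ≈ 5.8 m/s.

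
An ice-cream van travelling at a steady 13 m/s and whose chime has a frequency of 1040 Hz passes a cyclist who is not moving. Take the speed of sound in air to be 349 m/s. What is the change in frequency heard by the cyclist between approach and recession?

77.6 Hz

Approaching: f₁ = f · v/(v − v_s) = 1040 × 349/336 ≈ 1080.2 Hz.
Receding: f₂ = f · v/(v + v_s) = 1040 × 349/362 ≈ 1002.7 Hz.
Drop: f₁ − f₂ = 2f·v·v_s/(v² − v_s²) = 2 × 1040 × 349 × 13/(349² − 13²) ≈ 77.6 Hz.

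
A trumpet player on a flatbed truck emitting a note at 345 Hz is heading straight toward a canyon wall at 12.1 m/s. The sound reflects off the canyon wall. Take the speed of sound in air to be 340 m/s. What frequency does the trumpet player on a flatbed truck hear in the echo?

The canyon wall receives the sound from a moving source: f₁ = f₀ · v/(v − v_e) = 345 × 340/327.9 ≈ 358 Hz.
On the return leg the trumpet player on a flatbed truck is a moving observer: f₂ = f₁ · (v + v_e)/v = 358 × 352.1/340 ≈ 370 Hz.

370 Hz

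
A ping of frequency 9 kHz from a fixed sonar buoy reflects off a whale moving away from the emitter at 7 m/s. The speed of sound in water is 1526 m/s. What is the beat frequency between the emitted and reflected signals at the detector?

At the whale (a moving observer), f₁ = f₀ · (v − u)/v = 9 × 1519/1526 ≈ 8.9587 kHz.
The reflection then acts as a moving source: f₂ = f₁ · v/(v + u) ≈ 8.9178 kHz.
Beat frequency (with f₀ = 9000 Hz): |f₂ − f₀| = 2u·f₀/(v + u) = 2 × 7 × 9000/1533 ≈ 82 Hz.

82 Hz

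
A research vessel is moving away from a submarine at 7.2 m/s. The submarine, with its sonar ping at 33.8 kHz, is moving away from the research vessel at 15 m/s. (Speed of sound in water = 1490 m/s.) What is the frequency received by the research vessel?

33.3 kHz

Both move, so f' = f · (v − v_o)/(v + v_s).
f' = 33.8 × (1490 − 7.2)/(1490 + 15) = 33.8 × 1482.8/1505 ≈ 33.3 kHz.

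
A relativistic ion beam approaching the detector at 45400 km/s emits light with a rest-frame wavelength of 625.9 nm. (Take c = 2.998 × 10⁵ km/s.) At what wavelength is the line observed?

β = v/c = 45400/299800 = 0.1514.
Relativistic Doppler for wavelength: λ' = λ₀ · √((1 − β)/(1 + β)).
λ' = 625.9 × √(0.8486/1.1514) = 625.9 × 0.85847 ≈ 537.3 nm.

537.3 nm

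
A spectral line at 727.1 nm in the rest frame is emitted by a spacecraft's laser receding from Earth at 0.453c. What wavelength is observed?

Relativistic Doppler for wavelength: λ' = λ₀ · √((1 + β)/(1 − β)).
λ' = 727.1 × √(1.4530/0.5470) = 727.1 × 1.62982 ≈ 1185.0 nm.

1185.0 nm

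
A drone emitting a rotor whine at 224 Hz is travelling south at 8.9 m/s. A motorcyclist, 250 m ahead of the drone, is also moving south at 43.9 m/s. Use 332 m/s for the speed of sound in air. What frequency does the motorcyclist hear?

The motorcyclist is ahead, so the drone is moving toward it while the motorcyclist is moving away from the drone.
With source approaching and observer receding, f' = f · (v − v_o)/(v − v_s).
f' = 224 × (332 − 43.9)/(332 − 8.9) = 224 × 288.1/323.1 ≈ 200 Hz.

200 Hz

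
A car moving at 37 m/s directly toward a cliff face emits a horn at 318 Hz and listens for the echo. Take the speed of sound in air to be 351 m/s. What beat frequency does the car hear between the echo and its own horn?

75 Hz

The cliff face receives the sound from a moving source: f₁ = f₀ · v/(v − v_e) = 318 × 351/314 ≈ 355.5 Hz.
On the return leg the car is a moving observer: f₂ = f₁ · (v + v_e)/v = 355.5 × 388/351 ≈ 392.9 Hz.
Equivalently f₂ = f₀ · (v + v_e)/(v − v_e).
Beat against the emitted tone: |f₂ − f₀| = 2v_e·f₀/(v − v_e) = 2 × 37 × 318/314 ≈ 75 Hz.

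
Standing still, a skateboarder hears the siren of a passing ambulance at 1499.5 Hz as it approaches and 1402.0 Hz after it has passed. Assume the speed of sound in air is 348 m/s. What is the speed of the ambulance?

f₁/f₂ = (v + v_s)/(v − v_s), so v_s = v · (f₁ − f₂)/(f₁ + f₂).
v_s = 348 × (1499.5 − 1402.0)/(1499.5 + 1402.0) = 348 × 97.5/2901.5 ≈ 11.7 m/s.

11.7 m/s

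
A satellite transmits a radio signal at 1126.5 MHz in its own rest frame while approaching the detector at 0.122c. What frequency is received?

Relativistic Doppler for frequency: f' = f₀ · √((1 + β)/(1 − β)).
f' = 1126.5 × √(1.1220/0.8780) = 1126.5 × 1.13044 ≈ 1273.4 MHz.

1273.4 MHz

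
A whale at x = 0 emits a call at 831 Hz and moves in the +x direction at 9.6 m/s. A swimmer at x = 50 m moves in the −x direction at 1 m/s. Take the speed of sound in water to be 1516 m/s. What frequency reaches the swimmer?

837 Hz

The observer lies on the +x side, so the source is heading toward the observer and the observer is heading toward the source.
Both move, so f' = f · (v + v_o)/(v − v_s).
f' = 831 × (1516 + 1)/(1516 − 9.6) = 831 × 1517/1506.4 ≈ 837 Hz.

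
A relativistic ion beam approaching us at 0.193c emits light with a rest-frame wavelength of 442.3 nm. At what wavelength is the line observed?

363.8 nm

Relativistic Doppler for wavelength: λ' = λ₀ · √((1 − β)/(1 + β)).
λ' = 442.3 × √(0.8070/1.1930) = 442.3 × 0.82246 ≈ 363.8 nm.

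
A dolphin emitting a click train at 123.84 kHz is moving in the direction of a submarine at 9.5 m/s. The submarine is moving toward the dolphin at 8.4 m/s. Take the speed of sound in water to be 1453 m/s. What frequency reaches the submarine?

General Doppler shift: f' = f · (v + v_o)/(v − v_s).
f' = 123.84 × (1453 + 8.4)/(1453 − 9.5) = 123.84 × 1461.4/1443.5 ≈ 125.4 kHz.

125.4 kHz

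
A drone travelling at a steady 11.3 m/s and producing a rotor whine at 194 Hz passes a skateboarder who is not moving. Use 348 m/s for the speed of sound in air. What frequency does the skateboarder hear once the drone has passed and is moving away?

Receding: f₂ = f · v/(v + v_s) = 194 × 348/359.3 ≈ 188 Hz.

188 Hz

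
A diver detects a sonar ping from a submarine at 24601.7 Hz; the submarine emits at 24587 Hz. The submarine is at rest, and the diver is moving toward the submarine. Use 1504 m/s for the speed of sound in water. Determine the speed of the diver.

0.90 m/s

f' = f · (v + v_o)/v ⇒ v_o = v · |f'/f − 1|.
v_o = 1504 × |24601.7/24587 − 1| = 1504 × 0.0005979 ≈ 0.90 m/s.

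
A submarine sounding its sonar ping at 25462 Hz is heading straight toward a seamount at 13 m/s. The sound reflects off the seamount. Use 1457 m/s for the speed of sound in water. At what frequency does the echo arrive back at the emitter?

25920 Hz

The seamount receives the sound from a moving source: f₁ = f₀ · v/(v − v_e) = 25462 × 1457/1444 ≈ 25691 Hz.
On the return leg the submarine is a moving observer: f₂ = f₁ · (v + v_e)/v = 25691 × 1470/1457 ≈ 25920 Hz.
Equivalently f₂ = f₀ · (v + v_e)/(v − v_e).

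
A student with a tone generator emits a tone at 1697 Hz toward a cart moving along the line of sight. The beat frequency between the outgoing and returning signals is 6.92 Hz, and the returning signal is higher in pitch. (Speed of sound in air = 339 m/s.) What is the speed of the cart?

Double Doppler shift off a moving reflector: f₂ = f₀ · (v + u)/(v − u) (u > 0 toward emitter).
Returning signal is higher, so f₂ = f₀ + Δf = 1697 + 6.92 = 1703.92 Hz.
Rearranging, u = v · (f₂ − f₀)/(f₂ + f₀) = 339 × 6.92/3400.92 ≈ 0.69 m/s.
So the cart is moving at 0.69 m/s toward the emitter.

0.69 m/s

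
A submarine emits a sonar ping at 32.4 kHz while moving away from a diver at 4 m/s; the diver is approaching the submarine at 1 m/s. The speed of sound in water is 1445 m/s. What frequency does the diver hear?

32.3 kHz

With source receding and observer approaching, f' = f · (v + v_o)/(v + v_s).
f' = 32.4 × (1445 + 1)/(1445 + 4) = 32.4 × 1446/1449 ≈ 32.3 kHz.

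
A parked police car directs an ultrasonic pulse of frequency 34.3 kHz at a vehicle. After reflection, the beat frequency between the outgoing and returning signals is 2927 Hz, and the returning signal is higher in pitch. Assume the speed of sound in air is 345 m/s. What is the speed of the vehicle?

Double Doppler shift off a moving reflector: f₂ = f₀ · (v + u)/(v − u) (u > 0 toward emitter).
Returning signal is higher, so f₂ = f₀ + Δf = 34300 + 2927 = 37227 Hz.
Rearranging, u = v · (f₂ − f₀)/(f₂ + f₀) = 345 × 2927/71527 ≈ 14.1 m/s.
So the vehicle is moving at 14.1 m/s toward the emitter.

14.1 m/s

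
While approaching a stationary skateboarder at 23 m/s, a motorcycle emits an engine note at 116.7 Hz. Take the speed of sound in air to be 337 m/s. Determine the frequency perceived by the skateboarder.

125 Hz

Moving source, stationary observer: f' = f · v/(v − v_s) since the source is approaching.
f' = 116.7 × 337/(337 − 23) = 116.7 × 337/314 ≈ 125 Hz.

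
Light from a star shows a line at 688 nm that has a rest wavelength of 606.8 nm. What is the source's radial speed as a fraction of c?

0.125

λ'/λ₀ = 1.1338 > 1 (redshift), so the source is receding.
λ'/λ₀ = √((1 + β)/(1 − β)) for a receding source ⇒ β = (r² − 1)/(r² + 1) with r = λ'/λ₀.
β = (1.2855 − 1)/(1.2855 + 1) ≈ 0.125.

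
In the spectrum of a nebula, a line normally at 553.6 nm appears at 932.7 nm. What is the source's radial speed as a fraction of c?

0.479

λ'/λ₀ = 1.6848 > 1 (redshift), so the source is receding.
λ'/λ₀ = √((1 + β)/(1 − β)) for a receding source ⇒ β = (r² − 1)/(r² + 1) with r = λ'/λ₀.
β = (2.8385 − 1)/(2.8385 + 1) ≈ 0.479.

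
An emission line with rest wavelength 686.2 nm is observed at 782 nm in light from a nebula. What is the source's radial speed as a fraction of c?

λ'/λ₀ = 1.1396 > 1 (redshift), so the source is receding.
λ'/λ₀ = √((1 + β)/(1 − β)) for a receding source ⇒ β = (r² − 1)/(r² + 1) with r = λ'/λ₀.
β = (1.2987 − 1)/(1.2987 + 1) ≈ 0.130.

0.130c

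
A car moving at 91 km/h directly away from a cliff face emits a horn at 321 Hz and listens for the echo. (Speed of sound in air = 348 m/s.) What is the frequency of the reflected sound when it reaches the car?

91 km/h = 25.28 m/s.
The cliff face receives the sound from a moving source: f₁ = f₀ · v/(v + v_e) = 321 × 348/373.28 ≈ 299 Hz.
On the return leg the car is a moving observer: f₂ = f₁ · (v − v_e)/v = 299 × 322.72/348 ≈ 278 Hz.

278 Hz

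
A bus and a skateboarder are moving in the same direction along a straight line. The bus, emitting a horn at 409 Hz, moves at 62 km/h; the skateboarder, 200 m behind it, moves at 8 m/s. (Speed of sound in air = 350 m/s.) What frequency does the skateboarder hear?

399 Hz

62 km/h = 17.22 m/s.
The skateboarder is behind, so the bus is moving away from it while the skateboarder is moving toward the bus.
General Doppler shift: f' = f · (v + v_o)/(v + v_s).
f' = 409 × (350 + 8)/(350 + 17.22) = 409 × 358/367.22 ≈ 399 Hz.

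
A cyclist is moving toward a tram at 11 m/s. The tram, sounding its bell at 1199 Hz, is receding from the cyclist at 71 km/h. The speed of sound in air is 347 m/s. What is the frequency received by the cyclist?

1170 Hz

71 km/h = 19.72 m/s.
General Doppler shift: f' = f · (v + v_o)/(v + v_s).
f' = 1199 × (347 + 11)/(347 + 19.72) = 1199 × 358/366.72 ≈ 1170 Hz.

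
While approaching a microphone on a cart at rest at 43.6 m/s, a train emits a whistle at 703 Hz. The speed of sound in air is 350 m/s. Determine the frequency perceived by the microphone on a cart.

803 Hz

With the source moving toward a stationary observer, f' = f · v/(v − v_s).
f' = 703 × 350/(350 − 43.6) = 703 × 350/306.4 ≈ 803 Hz.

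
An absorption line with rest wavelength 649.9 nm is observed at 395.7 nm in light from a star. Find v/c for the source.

0.459c

λ'/λ₀ = 0.6089 < 1 (blueshift), so the source is approaching.
λ'/λ₀ = √((1 − β)/(1 + β)) for an approaching source ⇒ β = (1 − r²)/(1 + r²) with r = λ'/λ₀.
β = (1 − 0.3707)/(1 + 0.3707) ≈ 0.459.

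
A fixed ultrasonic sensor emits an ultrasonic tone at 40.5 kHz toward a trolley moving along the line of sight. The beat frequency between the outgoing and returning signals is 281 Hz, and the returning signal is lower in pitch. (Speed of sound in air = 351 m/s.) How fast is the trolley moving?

Double Doppler shift off a moving reflector: f₂ = f₀ · (v + u)/(v − u) (u > 0 toward emitter).
Returning signal is lower, so f₂ = f₀ − Δf = 40500 − 281 = 40219 Hz.
Rearranging, u = v · (f₂ − f₀)/(f₂ + f₀) = 351 × -281/80719 ≈ -1.22 m/s.
So the trolley is moving at 1.22 m/s away from the emitter.

1.22 m/s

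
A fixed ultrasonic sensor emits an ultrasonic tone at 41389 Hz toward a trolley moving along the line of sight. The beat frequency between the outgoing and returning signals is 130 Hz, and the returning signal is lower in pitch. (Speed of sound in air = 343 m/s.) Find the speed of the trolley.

0.54 m/s

Double Doppler shift off a moving reflector: f₂ = f₀ · (v + u)/(v − u) (u > 0 toward emitter).
Returning signal is lower, so f₂ = f₀ − Δf = 41389 − 130 = 41259 Hz.
Rearranging, u = v · (f₂ − f₀)/(f₂ + f₀) = 343 × -130/82648 ≈ -0.54 m/s.
So the trolley is moving at 0.54 m/s away from the emitter.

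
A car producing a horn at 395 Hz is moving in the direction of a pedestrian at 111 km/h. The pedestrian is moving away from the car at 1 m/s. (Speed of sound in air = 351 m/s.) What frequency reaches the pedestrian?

111 km/h = 30.83 m/s.
General Doppler shift: f' = f · (v − v_o)/(v − v_s).
f' = 395 × (351 − 1)/(351 − 30.83) = 395 × 350/320.17 ≈ 432 Hz.

432 Hz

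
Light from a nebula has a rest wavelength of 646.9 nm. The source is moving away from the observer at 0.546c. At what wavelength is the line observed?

Relativistic Doppler for wavelength: λ' = λ₀ · √((1 + β)/(1 − β)).
λ' = 646.9 × √(1.5460/0.4540) = 646.9 × 1.84534 ≈ 1193.8 nm.

1193.8 nm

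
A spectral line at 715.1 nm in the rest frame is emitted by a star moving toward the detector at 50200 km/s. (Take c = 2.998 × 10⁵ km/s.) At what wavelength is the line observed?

β = v/c = 50200/299800 = 0.1674.
Relativistic Doppler for wavelength: λ' = λ₀ · √((1 − β)/(1 + β)).
λ' = 715.1 × √(0.8326/1.1674) = 715.1 × 0.84448 ≈ 603.9 nm.

603.9 nm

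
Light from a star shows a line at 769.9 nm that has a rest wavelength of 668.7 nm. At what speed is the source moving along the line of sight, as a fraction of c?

0.140

λ'/λ₀ = 1.1513 > 1 (redshift), so the source is receding.
λ'/λ₀ = √((1 + β)/(1 − β)) for a receding source ⇒ β = (r² − 1)/(r² + 1) with r = λ'/λ₀.
β = (1.3256 − 1)/(1.3256 + 1) ≈ 0.140.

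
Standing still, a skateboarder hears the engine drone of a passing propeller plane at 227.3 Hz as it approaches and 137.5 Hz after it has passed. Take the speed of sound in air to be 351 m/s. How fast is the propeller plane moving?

f₁/f₂ = (v + v_s)/(v − v_s), so v_s = v · (f₁ − f₂)/(f₁ + f₂).
v_s = 351 × (227.3 − 137.5)/(227.3 + 137.5) = 351 × 89.8/364.8 ≈ 86 m/s.

86 m/s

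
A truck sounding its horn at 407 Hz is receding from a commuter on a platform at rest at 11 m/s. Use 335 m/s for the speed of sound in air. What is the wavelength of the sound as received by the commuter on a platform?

With the source moving away from a stationary observer, f' = f · v/(v + v_s).
f' = 407 × 335/(335 + 11) ≈ 394 Hz.
λ' = v/f' = 335/394.061 ≈ 85.0 cm.

85.0 cm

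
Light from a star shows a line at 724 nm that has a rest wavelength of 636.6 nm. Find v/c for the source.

0.128c

λ'/λ₀ = 1.1373 > 1 (redshift), so the source is receding.
λ'/λ₀ = √((1 + β)/(1 − β)) for a receding source ⇒ β = (r² − 1)/(r² + 1) with r = λ'/λ₀.
β = (1.2934 − 1)/(1.2934 + 1) ≈ 0.128.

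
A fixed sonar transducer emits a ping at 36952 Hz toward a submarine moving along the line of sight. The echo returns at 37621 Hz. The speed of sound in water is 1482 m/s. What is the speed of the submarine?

13.3 m/s

Double Doppler shift off a moving reflector: f₂ = f₀ · (v + u)/(v − u) (u > 0 toward emitter).
Rearranging, u = v · (f₂ − f₀)/(f₂ + f₀) = 1482 × 669/74573 ≈ 13.3 m/s.
So the submarine is moving at 13.3 m/s toward the emitter.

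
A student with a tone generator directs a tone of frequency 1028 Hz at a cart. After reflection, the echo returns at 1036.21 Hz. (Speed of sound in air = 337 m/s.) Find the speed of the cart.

1.34 m/s

Double Doppler shift off a moving reflector: f₂ = f₀ · (v + u)/(v − u) (u > 0 toward emitter).
Rearranging, u = v · (f₂ − f₀)/(f₂ + f₀) = 337 × 8.21/2064.21 ≈ 1.34 m/s.
So the cart is moving at 1.34 m/s toward the emitter.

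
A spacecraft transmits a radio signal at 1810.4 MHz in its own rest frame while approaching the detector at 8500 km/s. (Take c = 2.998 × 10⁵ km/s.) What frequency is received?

1862.5 MHz

β = v/c = 8500/299800 = 0.0284.
Relativistic Doppler for frequency: f' = f₀ · √((1 + β)/(1 − β)).
f' = 1810.4 × √(1.0284/0.9716) = 1810.4 × 1.02877 ≈ 1862.5 MHz.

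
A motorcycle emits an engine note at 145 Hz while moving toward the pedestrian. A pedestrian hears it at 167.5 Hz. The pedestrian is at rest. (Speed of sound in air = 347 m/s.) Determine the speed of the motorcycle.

47 m/s

f' = f · v/(v − v_s) ⇒ v_s = v · |1 − f/f'|.
v_s = 347 × |1 − 145/167.5| = 347 × 0.1343 ≈ 47 m/s.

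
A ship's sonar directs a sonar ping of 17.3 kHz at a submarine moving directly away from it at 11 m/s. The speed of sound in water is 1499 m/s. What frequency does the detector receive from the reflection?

The submarine first receives the wave as a moving observer: f₁ = f₀ · (v − u)/v = 17.3 × (1499 − 11)/1499 ≈ 17.17 kHz.
On reflection it acts as a source moving away from the stationary detector: f₂ = f₁ · v/(v + u) = 17.17 × 1499/1510 ≈ 17.05 kHz.
Equivalently f₂ = f₀ · (v − u)/(v + u).

17.05 kHz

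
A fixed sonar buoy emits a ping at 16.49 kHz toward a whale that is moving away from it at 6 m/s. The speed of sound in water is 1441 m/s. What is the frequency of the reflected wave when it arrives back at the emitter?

16.35 kHz

At the whale (a moving observer), f₁ = f₀ · (v − u)/v = 16.49 × 1435/1441 ≈ 16.42 kHz.
On reflection it acts as a source moving away from the stationary detector: f₂ = f₁ · v/(v + u) = 16.42 × 1441/1447 ≈ 16.35 kHz.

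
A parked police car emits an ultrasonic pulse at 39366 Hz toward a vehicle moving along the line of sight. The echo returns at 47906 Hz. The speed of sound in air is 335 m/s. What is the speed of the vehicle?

Double Doppler shift off a moving reflector: f₂ = f₀ · (v + u)/(v − u) (u > 0 toward emitter).
Rearranging, u = v · (f₂ − f₀)/(f₂ + f₀) = 335 × 8540/87272 ≈ 33 m/s.
So the vehicle is moving at 33 m/s toward the emitter.

33 m/s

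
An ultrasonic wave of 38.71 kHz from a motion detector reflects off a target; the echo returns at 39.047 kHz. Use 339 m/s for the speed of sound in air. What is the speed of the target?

1.47 m/s

Double Doppler shift off a moving reflector: f₂ = f₀ · (v + u)/(v − u) (u > 0 toward emitter).
Rearranging, u = v · (f₂ − f₀)/(f₂ + f₀) = 339 × 0.337/77.757 ≈ 1.47 m/s.
So the target is moving at 1.47 m/s toward the emitter.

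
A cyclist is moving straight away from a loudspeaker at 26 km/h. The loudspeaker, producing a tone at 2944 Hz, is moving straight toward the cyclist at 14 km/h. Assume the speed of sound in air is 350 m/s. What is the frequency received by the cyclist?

2916 Hz

14 km/h = 3.889 m/s; 26 km/h = 7.222 m/s.
General Doppler shift: f' = f · (v − v_o)/(v − v_s).
f' = 2944 × (350 − 7.222)/(350 − 3.889) = 2944 × 342.78/346.11 ≈ 2916 Hz.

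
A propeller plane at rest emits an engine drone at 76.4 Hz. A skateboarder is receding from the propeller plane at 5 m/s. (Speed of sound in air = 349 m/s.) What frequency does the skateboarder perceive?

75 Hz

Moving observer, stationary source: f' = f · (v − v_o)/v.
f' = 76.4 × (349 − 5)/349 = 76.4 × 344/349 ≈ 75 Hz.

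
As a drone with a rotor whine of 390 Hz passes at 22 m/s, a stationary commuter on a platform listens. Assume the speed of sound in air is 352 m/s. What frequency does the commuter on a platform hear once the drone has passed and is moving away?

Receding: f₂ = f · v/(v + v_s) = 390 × 352/374 ≈ 367 Hz.

367 Hz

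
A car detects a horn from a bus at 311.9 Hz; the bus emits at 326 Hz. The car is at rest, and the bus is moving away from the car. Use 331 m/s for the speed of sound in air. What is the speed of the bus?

f' = f · v/(v + v_s) ⇒ v_s = v · |1 − f/f'|.
v_s = 331 × |1 − 326/311.9| = 331 × 0.04521 ≈ 15.0 m/s.

15.0 m/s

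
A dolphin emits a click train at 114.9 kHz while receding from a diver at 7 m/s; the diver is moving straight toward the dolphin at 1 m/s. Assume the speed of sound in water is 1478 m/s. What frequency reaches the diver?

114.4 kHz

With source receding and observer approaching, f' = f · (v + v_o)/(v + v_s).
f' = 114.9 × (1478 + 1)/(1478 + 7) = 114.9 × 1479/1485 ≈ 114.4 kHz.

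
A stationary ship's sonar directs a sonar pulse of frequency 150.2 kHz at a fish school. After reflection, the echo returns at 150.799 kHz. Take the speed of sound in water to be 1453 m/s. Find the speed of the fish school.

2.89 m/s

Double Doppler shift off a moving reflector: f₂ = f₀ · (v + u)/(v − u) (u > 0 toward emitter).
Rearranging, u = v · (f₂ − f₀)/(f₂ + f₀) = 1453 × 0.599/300.999 ≈ 2.89 m/s.
So the fish school is moving at 2.89 m/s toward the emitter.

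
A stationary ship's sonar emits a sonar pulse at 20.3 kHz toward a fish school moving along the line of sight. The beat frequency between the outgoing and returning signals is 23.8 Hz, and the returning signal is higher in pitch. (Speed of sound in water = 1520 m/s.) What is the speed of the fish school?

0.89 m/s

Double Doppler shift off a moving reflector: f₂ = f₀ · (v + u)/(v − u) (u > 0 toward emitter).
Returning signal is higher, so f₂ = f₀ + Δf = 20300 + 23.8 = 20323.8 Hz.
Rearranging, u = v · (f₂ − f₀)/(f₂ + f₀) = 1520 × 23.8/40623.8 ≈ 0.89 m/s.
So the fish school is moving at 0.89 m/s toward the emitter.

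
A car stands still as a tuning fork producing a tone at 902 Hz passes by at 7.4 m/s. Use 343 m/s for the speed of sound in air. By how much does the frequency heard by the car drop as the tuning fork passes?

Approaching: f₁ = f · v/(v − v_s) = 902 × 343/335.6 ≈ 921.9 Hz.
Receding: f₂ = f · v/(v + v_s) = 902 × 343/350.4 ≈ 883.0 Hz.
Drop: f₁ − f₂ = 2f·v·v_s/(v² − v_s²) = 2 × 902 × 343 × 7.4/(343² − 7.4²) ≈ 38.9 Hz.

38.9 Hz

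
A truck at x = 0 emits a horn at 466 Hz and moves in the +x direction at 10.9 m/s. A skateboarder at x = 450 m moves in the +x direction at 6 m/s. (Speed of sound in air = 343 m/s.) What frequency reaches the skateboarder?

473 Hz

The observer lies on the +x side, so the source is heading toward the observer and the observer is heading away from the source.
General Doppler shift: f' = f · (v − v_o)/(v − v_s).
f' = 466 × (343 − 6)/(343 − 10.9) = 466 × 337/332.1 ≈ 473 Hz.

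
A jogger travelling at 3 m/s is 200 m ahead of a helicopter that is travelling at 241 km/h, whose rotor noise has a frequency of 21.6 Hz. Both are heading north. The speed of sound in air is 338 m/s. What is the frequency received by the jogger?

26.7 Hz

241 km/h = 66.94 m/s.
The jogger is ahead, so the helicopter is moving toward it while the jogger is moving away from the helicopter.
General Doppler shift: f' = f · (v − v_o)/(v − v_s).
f' = 21.6 × (338 − 3)/(338 − 66.94) = 21.6 × 335/271.06 ≈ 26.7 Hz.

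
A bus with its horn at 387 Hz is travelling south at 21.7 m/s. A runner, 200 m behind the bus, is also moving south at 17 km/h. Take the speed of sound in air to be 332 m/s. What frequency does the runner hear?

368 Hz

17 km/h = 4.722 m/s.
The runner is behind, so the bus is moving away from it while the runner is moving toward the bus.
Both move, so f' = f · (v + v_o)/(v + v_s).
f' = 387 × (332 + 4.722)/(332 + 21.7) = 387 × 336.72/353.7 ≈ 368 Hz.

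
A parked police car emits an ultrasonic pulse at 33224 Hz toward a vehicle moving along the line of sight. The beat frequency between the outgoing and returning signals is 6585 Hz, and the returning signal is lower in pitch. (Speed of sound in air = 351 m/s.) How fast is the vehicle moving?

39 m/s

Double Doppler shift off a moving reflector: f₂ = f₀ · (v + u)/(v − u) (u > 0 toward emitter).
Returning signal is lower, so f₂ = f₀ − Δf = 33224 − 6585 = 26639 Hz.
Rearranging, u = v · (f₂ − f₀)/(f₂ + f₀) = 351 × -6585/59863 ≈ -39 m/s.
So the vehicle is moving at 39 m/s away from the emitter.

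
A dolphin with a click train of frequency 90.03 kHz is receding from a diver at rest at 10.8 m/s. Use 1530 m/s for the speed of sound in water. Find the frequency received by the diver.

Only the source moves, away from the listener, so f' = f · v/(v + v_s).
f' = 90.03 × 1530/(1530 + 10.8) = 90.03 × 1530/1541 ≈ 89.4 kHz.

89.4 kHz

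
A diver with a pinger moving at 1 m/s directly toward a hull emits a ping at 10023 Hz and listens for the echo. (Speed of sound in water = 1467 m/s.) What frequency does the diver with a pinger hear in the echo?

10037 Hz

The hull receives the sound from a moving source: f₁ = f₀ · v/(v − v_e) = 10023 × 1467/1466 ≈ 10030 Hz.
On the return leg the diver with a pinger is a moving observer: f₂ = f₁ · (v + v_e)/v = 10030 × 1468/1467 ≈ 10037 Hz.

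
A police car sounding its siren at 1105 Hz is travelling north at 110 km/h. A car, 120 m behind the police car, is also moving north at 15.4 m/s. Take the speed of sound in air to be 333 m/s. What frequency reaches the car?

110 km/h = 30.56 m/s.
The car is behind, so the police car is moving away from it while the car is moving toward the police car.
With source receding and observer approaching, f' = f · (v + v_o)/(v + v_s).
f' = 1105 × (333 + 15.4)/(333 + 30.56) = 1105 × 348.4/363.56 ≈ 1059 Hz.

1059 Hz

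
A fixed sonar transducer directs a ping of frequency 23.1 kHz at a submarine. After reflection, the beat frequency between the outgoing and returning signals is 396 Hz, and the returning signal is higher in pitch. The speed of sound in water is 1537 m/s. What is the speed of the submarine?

Double Doppler shift off a moving reflector: f₂ = f₀ · (v + u)/(v − u) (u > 0 toward emitter).
Returning signal is higher, so f₂ = f₀ + Δf = 23100 + 396 = 23496 Hz.
Rearranging, u = v · (f₂ − f₀)/(f₂ + f₀) = 1537 × 396/46596 ≈ 13.1 m/s.
So the submarine is moving at 13.1 m/s toward the emitter.

13.1 m/s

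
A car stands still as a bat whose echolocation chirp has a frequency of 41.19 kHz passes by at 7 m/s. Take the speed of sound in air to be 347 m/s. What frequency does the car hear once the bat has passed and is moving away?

40.4 kHz

Receding: f₂ = f · v/(v + v_s) = 41.19 × 347/354 ≈ 40.4 kHz.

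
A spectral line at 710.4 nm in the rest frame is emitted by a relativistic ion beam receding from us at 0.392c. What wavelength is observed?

1074.9 nm

Relativistic Doppler for wavelength: λ' = λ₀ · √((1 + β)/(1 − β)).
λ' = 710.4 × √(1.3920/0.6080) = 710.4 × 1.51310 ≈ 1074.9 nm.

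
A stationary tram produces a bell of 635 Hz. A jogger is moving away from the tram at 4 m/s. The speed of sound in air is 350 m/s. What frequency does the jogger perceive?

628 Hz

Moving observer, stationary source: f' = f · (v − v_o)/v.
f' = 635 × (350 − 4)/350 = 635 × 346/350 ≈ 628 Hz.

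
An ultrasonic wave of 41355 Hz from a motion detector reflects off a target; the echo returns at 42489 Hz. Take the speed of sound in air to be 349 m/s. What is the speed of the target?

4.7 m/s

Double Doppler shift off a moving reflector: f₂ = f₀ · (v + u)/(v − u) (u > 0 toward emitter).
Rearranging, u = v · (f₂ − f₀)/(f₂ + f₀) = 349 × 1134/83844 ≈ 4.7 m/s.
So the target is moving at 4.7 m/s toward the emitter.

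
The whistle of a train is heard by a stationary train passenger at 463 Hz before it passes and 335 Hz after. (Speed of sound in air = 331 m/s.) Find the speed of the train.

53 m/s

f₁/f₂ = (v + v_s)/(v − v_s), so v_s = v · (f₁ − f₂)/(f₁ + f₂).
v_s = 331 × (463 − 335)/(463 + 335) = 331 × 128/798 ≈ 53 m/s.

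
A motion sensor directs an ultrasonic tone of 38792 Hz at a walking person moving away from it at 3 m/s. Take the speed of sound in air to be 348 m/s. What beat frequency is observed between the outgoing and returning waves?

663 Hz

The walking person first receives the wave as a moving observer: f₁ = f₀ · (v − u)/v = 38792 × (348 − 3)/348 ≈ 38458 Hz.
On reflection it acts as a source moving away from the stationary detector: f₂ = f₁ · v/(v + u) = 38458 × 348/351 ≈ 38129 Hz.
Equivalently f₂ = f₀ · (v − u)/(v + u).
Beat frequency: |f₂ − f₀| = 2u·f₀/(v + u) = 2 × 3 × 38792/351 ≈ 663 Hz.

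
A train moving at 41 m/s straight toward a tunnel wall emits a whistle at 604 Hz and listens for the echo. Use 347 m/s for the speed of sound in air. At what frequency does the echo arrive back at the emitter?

766 Hz

The tunnel wall receives the sound from a moving source: f₁ = f₀ · v/(v − v_e) = 604 × 347/306 ≈ 685 Hz.
On the return leg the train is a moving observer: f₂ = f₁ · (v + v_e)/v = 685 × 388/347 ≈ 766 Hz.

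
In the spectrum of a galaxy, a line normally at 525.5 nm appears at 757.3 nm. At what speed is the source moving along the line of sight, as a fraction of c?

0.350

λ'/λ₀ = 1.4411 > 1 (redshift), so the source is receding.
λ'/λ₀ = √((1 + β)/(1 − β)) for a receding source ⇒ β = (r² − 1)/(r² + 1) with r = λ'/λ₀.
β = (2.0768 − 1)/(2.0768 + 1) ≈ 0.350.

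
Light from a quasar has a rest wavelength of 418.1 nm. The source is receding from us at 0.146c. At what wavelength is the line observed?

484.3 nm

Relativistic Doppler for wavelength: λ' = λ₀ · √((1 + β)/(1 − β)).
λ' = 418.1 × √(1.1460/0.8540) = 418.1 × 1.15841 ≈ 484.3 nm.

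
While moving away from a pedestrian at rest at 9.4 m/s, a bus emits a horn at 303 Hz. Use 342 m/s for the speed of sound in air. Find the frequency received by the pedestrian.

Moving source, stationary observer: f' = f · v/(v + v_s) since the source is receding.
f' = 303 × 342/(342 + 9.4) = 303 × 342/351.4 ≈ 295 Hz.

295 Hz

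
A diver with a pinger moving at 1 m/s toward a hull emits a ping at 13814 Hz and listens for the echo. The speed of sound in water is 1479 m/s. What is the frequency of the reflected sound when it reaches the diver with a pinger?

13833 Hz

The hull receives the sound from a moving source: f₁ = f₀ · v/(v − v_e) = 13814 × 1479/1478 ≈ 13823 Hz.
On the return leg the diver with a pinger is a moving observer: f₂ = f₁ · (v + v_e)/v = 13823 × 1480/1479 ≈ 13833 Hz.
Equivalently f₂ = f₀ · (v + v_e)/(v − v_e).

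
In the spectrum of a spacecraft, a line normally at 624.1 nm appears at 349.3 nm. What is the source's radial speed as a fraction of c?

λ'/λ₀ = 0.5597 < 1 (blueshift), so the source is approaching.
λ'/λ₀ = √((1 − β)/(1 + β)) for an approaching source ⇒ β = (1 − r²)/(1 + r²) with r = λ'/λ₀.
β = (1 − 0.3132)/(1 + 0.3132) ≈ 0.523.

0.523c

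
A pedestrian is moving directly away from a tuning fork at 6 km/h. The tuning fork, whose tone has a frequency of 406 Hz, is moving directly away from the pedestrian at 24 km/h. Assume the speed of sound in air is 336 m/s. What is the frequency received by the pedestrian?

396 Hz

24 km/h = 6.667 m/s; 6 km/h = 1.667 m/s.
With source receding and observer receding, f' = f · (v − v_o)/(v + v_s).
f' = 406 × (336 − 1.667)/(336 + 6.667) = 406 × 334.33/342.67 ≈ 396 Hz.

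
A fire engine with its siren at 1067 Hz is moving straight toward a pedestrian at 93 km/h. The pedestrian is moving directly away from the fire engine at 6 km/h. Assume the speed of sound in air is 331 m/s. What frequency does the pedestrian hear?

1151 Hz

93 km/h = 25.83 m/s; 6 km/h = 1.667 m/s.
With source approaching and observer receding, f' = f · (v − v_o)/(v − v_s).
f' = 1067 × (331 − 1.667)/(331 − 25.83) = 1067 × 329.33/305.17 ≈ 1151 Hz.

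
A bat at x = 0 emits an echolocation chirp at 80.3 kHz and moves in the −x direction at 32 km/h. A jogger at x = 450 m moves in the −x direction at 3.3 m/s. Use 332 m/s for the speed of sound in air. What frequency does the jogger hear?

32 km/h = 8.889 m/s.
The observer lies on the +x side, so the source is heading away from the observer and the observer is heading toward the source.
Both move, so f' = f · (v + v_o)/(v + v_s).
f' = 80.3 × (332 + 3.3)/(332 + 8.889) = 80.3 × 335.3/340.89 ≈ 79.0 kHz.

79.0 kHz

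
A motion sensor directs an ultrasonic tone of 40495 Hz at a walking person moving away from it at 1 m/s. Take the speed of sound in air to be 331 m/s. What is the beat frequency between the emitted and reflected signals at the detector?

At the walking person (a moving observer), f₁ = f₀ · (v − u)/v = 40495 × 330/331 ≈ 40373 Hz.
On reflection it acts as a source moving away from the stationary detector: f₂ = f₁ · v/(v + u) = 40373 × 331/332 ≈ 40251 Hz.
Beat frequency: |f₂ − f₀| = 2u·f₀/(v + u) = 2 × 1 × 40495/332 ≈ 244 Hz.

244 Hz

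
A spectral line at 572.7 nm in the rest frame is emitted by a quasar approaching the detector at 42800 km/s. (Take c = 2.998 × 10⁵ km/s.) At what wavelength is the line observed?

β = v/c = 42800/299800 = 0.1428.
Relativistic Doppler for wavelength: λ' = λ₀ · √((1 − β)/(1 + β)).
λ' = 572.7 × √(0.8572/1.1428) = 572.7 × 0.86611 ≈ 496.0 nm.

496.0 nm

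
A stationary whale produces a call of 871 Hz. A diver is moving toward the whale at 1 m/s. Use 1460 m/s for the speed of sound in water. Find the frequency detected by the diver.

Moving observer, stationary source: f' = f · (v + v_o)/v.
f' = 871 × (1460 + 1)/1460 = 871 × 1461/1460 ≈ 872 Hz.

872 Hz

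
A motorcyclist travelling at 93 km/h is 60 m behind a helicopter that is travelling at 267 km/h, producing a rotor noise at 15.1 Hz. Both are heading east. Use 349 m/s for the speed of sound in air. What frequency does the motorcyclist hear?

13.4 Hz

267 km/h = 74.17 m/s; 93 km/h = 25.83 m/s.
The motorcyclist is behind, so the helicopter is moving away from it while the motorcyclist is moving toward the helicopter.
General Doppler shift: f' = f · (v + v_o)/(v + v_s).
f' = 15.1 × (349 + 25.83)/(349 + 74.17) = 15.1 × 374.83/423.17 ≈ 13.4 Hz.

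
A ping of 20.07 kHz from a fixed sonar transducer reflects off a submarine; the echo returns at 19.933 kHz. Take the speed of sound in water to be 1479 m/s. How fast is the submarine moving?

Double Doppler shift off a moving reflector: f₂ = f₀ · (v + u)/(v − u) (u > 0 toward emitter).
Rearranging, u = v · (f₂ − f₀)/(f₂ + f₀) = 1479 × -0.137/40.003 ≈ -5.1 m/s.
So the submarine is moving at 5.1 m/s away from the emitter.

5.1 m/s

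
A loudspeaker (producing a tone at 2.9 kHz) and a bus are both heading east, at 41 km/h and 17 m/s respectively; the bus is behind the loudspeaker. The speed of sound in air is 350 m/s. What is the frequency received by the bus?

41 km/h = 11.39 m/s.
The bus is behind, so the loudspeaker is moving away from it while the bus is moving toward the loudspeaker.
Both move, so f' = f · (v + v_o)/(v + v_s).
f' = 2.9 × (350 + 17)/(350 + 11.39) = 2.9 × 367/361.39 ≈ 2.95 kHz.

2.95 kHz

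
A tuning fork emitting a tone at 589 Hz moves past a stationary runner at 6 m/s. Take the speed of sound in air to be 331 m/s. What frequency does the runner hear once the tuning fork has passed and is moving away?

Receding: f₂ = f · v/(v + v_s) = 589 × 331/337 ≈ 579 Hz.

579 Hz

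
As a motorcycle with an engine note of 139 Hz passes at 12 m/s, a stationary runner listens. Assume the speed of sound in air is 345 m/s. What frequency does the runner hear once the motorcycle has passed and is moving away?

134 Hz

Receding: f₂ = f · v/(v + v_s) = 139 × 345/357 ≈ 134 Hz.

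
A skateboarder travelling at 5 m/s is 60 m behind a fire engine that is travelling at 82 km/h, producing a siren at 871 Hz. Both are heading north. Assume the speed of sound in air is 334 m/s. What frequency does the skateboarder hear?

82 km/h = 22.78 m/s.
The skateboarder is behind, so the fire engine is moving away from it while the skateboarder is moving toward the fire engine.
Both move, so f' = f · (v + v_o)/(v + v_s).
f' = 871 × (334 + 5)/(334 + 22.78) = 871 × 339/356.78 ≈ 828 Hz.

828 Hz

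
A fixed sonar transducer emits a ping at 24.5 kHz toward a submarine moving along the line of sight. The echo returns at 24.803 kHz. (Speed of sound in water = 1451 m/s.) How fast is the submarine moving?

Double Doppler shift off a moving reflector: f₂ = f₀ · (v + u)/(v − u) (u > 0 toward emitter).
Rearranging, u = v · (f₂ − f₀)/(f₂ + f₀) = 1451 × 0.303/49.303 ≈ 8.9 m/s.
So the submarine is moving at 8.9 m/s toward the emitter.

8.9 m/s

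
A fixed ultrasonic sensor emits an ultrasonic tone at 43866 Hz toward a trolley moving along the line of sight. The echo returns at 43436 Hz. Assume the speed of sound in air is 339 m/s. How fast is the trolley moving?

1.67 m/s

Double Doppler shift off a moving reflector: f₂ = f₀ · (v + u)/(v − u) (u > 0 toward emitter).
Rearranging, u = v · (f₂ − f₀)/(f₂ + f₀) = 339 × -430/87302 ≈ -1.67 m/s.
So the trolley is moving at 1.67 m/s away from the emitter.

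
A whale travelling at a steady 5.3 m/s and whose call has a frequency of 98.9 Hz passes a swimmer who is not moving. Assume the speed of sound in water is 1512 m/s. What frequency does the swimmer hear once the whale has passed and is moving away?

Receding: f₂ = f · v/(v + v_s) = 98.9 × 1512/1517.3 ≈ 99 Hz.

99 Hz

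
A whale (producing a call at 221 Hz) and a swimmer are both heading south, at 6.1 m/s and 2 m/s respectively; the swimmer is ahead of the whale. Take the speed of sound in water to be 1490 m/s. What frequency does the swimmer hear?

222 Hz

The swimmer is ahead, so the whale is moving toward it while the swimmer is moving away from the whale.
Both move, so f' = f · (v − v_o)/(v − v_s).
f' = 221 × (1490 − 2)/(1490 − 6.1) = 221 × 1488/1483.9 ≈ 222 Hz.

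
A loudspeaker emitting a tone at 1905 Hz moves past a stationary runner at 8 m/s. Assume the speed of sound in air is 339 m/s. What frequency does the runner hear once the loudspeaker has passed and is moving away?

Receding: f₂ = f · v/(v + v_s) = 1905 × 339/347 ≈ 1861 Hz.

1861 Hz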